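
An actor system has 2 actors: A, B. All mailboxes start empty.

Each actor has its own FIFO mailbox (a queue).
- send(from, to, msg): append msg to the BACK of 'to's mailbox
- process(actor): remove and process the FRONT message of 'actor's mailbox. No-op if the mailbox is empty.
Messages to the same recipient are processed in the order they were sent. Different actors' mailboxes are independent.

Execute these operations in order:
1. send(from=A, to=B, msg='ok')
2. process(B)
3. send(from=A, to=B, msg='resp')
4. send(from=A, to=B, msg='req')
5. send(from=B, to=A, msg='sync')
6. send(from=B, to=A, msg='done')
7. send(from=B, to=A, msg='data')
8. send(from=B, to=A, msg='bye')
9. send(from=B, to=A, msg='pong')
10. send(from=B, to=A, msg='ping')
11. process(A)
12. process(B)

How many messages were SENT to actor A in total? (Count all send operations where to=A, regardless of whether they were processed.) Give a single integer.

Answer: 6

Derivation:
After 1 (send(from=A, to=B, msg='ok')): A:[] B:[ok]
After 2 (process(B)): A:[] B:[]
After 3 (send(from=A, to=B, msg='resp')): A:[] B:[resp]
After 4 (send(from=A, to=B, msg='req')): A:[] B:[resp,req]
After 5 (send(from=B, to=A, msg='sync')): A:[sync] B:[resp,req]
After 6 (send(from=B, to=A, msg='done')): A:[sync,done] B:[resp,req]
After 7 (send(from=B, to=A, msg='data')): A:[sync,done,data] B:[resp,req]
After 8 (send(from=B, to=A, msg='bye')): A:[sync,done,data,bye] B:[resp,req]
After 9 (send(from=B, to=A, msg='pong')): A:[sync,done,data,bye,pong] B:[resp,req]
After 10 (send(from=B, to=A, msg='ping')): A:[sync,done,data,bye,pong,ping] B:[resp,req]
After 11 (process(A)): A:[done,data,bye,pong,ping] B:[resp,req]
After 12 (process(B)): A:[done,data,bye,pong,ping] B:[req]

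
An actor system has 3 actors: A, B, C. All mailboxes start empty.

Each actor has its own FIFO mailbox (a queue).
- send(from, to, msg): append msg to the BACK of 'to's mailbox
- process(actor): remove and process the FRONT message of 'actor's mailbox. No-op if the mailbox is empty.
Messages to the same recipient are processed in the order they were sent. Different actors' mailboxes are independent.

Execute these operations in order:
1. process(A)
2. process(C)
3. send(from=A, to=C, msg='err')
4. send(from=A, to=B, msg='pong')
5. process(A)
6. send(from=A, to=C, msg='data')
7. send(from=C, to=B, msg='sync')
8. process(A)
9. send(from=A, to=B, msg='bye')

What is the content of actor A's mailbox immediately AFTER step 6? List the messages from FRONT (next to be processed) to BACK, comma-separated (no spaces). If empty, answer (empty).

After 1 (process(A)): A:[] B:[] C:[]
After 2 (process(C)): A:[] B:[] C:[]
After 3 (send(from=A, to=C, msg='err')): A:[] B:[] C:[err]
After 4 (send(from=A, to=B, msg='pong')): A:[] B:[pong] C:[err]
After 5 (process(A)): A:[] B:[pong] C:[err]
After 6 (send(from=A, to=C, msg='data')): A:[] B:[pong] C:[err,data]

(empty)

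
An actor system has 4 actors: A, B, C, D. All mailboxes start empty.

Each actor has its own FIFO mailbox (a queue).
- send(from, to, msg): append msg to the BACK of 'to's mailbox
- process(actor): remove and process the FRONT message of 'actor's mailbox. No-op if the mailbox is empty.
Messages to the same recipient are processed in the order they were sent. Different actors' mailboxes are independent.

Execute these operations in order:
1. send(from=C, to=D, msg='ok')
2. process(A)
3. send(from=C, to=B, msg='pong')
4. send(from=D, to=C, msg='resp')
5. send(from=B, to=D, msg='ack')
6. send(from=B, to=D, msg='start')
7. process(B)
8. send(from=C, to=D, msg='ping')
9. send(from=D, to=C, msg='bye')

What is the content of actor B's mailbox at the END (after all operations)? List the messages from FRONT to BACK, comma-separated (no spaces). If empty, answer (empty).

Answer: (empty)

Derivation:
After 1 (send(from=C, to=D, msg='ok')): A:[] B:[] C:[] D:[ok]
After 2 (process(A)): A:[] B:[] C:[] D:[ok]
After 3 (send(from=C, to=B, msg='pong')): A:[] B:[pong] C:[] D:[ok]
After 4 (send(from=D, to=C, msg='resp')): A:[] B:[pong] C:[resp] D:[ok]
After 5 (send(from=B, to=D, msg='ack')): A:[] B:[pong] C:[resp] D:[ok,ack]
After 6 (send(from=B, to=D, msg='start')): A:[] B:[pong] C:[resp] D:[ok,ack,start]
After 7 (process(B)): A:[] B:[] C:[resp] D:[ok,ack,start]
After 8 (send(from=C, to=D, msg='ping')): A:[] B:[] C:[resp] D:[ok,ack,start,ping]
After 9 (send(from=D, to=C, msg='bye')): A:[] B:[] C:[resp,bye] D:[ok,ack,start,ping]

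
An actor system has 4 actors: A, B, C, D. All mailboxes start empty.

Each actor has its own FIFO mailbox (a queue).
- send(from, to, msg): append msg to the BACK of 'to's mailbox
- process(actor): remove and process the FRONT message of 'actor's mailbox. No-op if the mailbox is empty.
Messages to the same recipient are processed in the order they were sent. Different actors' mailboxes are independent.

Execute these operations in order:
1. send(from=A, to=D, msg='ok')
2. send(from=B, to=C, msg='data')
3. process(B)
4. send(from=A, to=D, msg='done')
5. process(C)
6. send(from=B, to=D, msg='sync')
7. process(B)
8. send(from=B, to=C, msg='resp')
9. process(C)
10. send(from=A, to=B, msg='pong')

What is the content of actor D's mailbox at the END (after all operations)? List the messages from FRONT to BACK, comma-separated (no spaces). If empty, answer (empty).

Answer: ok,done,sync

Derivation:
After 1 (send(from=A, to=D, msg='ok')): A:[] B:[] C:[] D:[ok]
After 2 (send(from=B, to=C, msg='data')): A:[] B:[] C:[data] D:[ok]
After 3 (process(B)): A:[] B:[] C:[data] D:[ok]
After 4 (send(from=A, to=D, msg='done')): A:[] B:[] C:[data] D:[ok,done]
After 5 (process(C)): A:[] B:[] C:[] D:[ok,done]
After 6 (send(from=B, to=D, msg='sync')): A:[] B:[] C:[] D:[ok,done,sync]
After 7 (process(B)): A:[] B:[] C:[] D:[ok,done,sync]
After 8 (send(from=B, to=C, msg='resp')): A:[] B:[] C:[resp] D:[ok,done,sync]
After 9 (process(C)): A:[] B:[] C:[] D:[ok,done,sync]
After 10 (send(from=A, to=B, msg='pong')): A:[] B:[pong] C:[] D:[ok,done,sync]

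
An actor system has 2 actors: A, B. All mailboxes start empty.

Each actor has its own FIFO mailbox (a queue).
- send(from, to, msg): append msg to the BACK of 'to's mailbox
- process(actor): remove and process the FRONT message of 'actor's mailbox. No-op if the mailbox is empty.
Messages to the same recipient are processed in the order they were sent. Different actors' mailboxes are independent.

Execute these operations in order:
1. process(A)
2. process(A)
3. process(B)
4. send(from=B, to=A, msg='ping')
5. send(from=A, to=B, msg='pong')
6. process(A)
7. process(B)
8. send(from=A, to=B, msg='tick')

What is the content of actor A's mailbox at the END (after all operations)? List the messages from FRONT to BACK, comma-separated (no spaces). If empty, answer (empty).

Answer: (empty)

Derivation:
After 1 (process(A)): A:[] B:[]
After 2 (process(A)): A:[] B:[]
After 3 (process(B)): A:[] B:[]
After 4 (send(from=B, to=A, msg='ping')): A:[ping] B:[]
After 5 (send(from=A, to=B, msg='pong')): A:[ping] B:[pong]
After 6 (process(A)): A:[] B:[pong]
After 7 (process(B)): A:[] B:[]
After 8 (send(from=A, to=B, msg='tick')): A:[] B:[tick]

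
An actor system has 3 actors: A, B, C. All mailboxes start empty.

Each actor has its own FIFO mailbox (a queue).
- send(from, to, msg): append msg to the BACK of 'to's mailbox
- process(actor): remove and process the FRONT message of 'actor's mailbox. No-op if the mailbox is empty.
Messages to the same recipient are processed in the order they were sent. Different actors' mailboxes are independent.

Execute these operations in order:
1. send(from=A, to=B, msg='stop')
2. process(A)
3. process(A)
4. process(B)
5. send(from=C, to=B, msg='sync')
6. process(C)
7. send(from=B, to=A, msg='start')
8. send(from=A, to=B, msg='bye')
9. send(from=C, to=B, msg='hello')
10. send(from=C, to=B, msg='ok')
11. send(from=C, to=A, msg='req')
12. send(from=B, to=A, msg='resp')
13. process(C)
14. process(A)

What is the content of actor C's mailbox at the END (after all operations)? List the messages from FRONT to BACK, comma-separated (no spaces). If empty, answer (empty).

Answer: (empty)

Derivation:
After 1 (send(from=A, to=B, msg='stop')): A:[] B:[stop] C:[]
After 2 (process(A)): A:[] B:[stop] C:[]
After 3 (process(A)): A:[] B:[stop] C:[]
After 4 (process(B)): A:[] B:[] C:[]
After 5 (send(from=C, to=B, msg='sync')): A:[] B:[sync] C:[]
After 6 (process(C)): A:[] B:[sync] C:[]
After 7 (send(from=B, to=A, msg='start')): A:[start] B:[sync] C:[]
After 8 (send(from=A, to=B, msg='bye')): A:[start] B:[sync,bye] C:[]
After 9 (send(from=C, to=B, msg='hello')): A:[start] B:[sync,bye,hello] C:[]
After 10 (send(from=C, to=B, msg='ok')): A:[start] B:[sync,bye,hello,ok] C:[]
After 11 (send(from=C, to=A, msg='req')): A:[start,req] B:[sync,bye,hello,ok] C:[]
After 12 (send(from=B, to=A, msg='resp')): A:[start,req,resp] B:[sync,bye,hello,ok] C:[]
After 13 (process(C)): A:[start,req,resp] B:[sync,bye,hello,ok] C:[]
After 14 (process(A)): A:[req,resp] B:[sync,bye,hello,ok] C:[]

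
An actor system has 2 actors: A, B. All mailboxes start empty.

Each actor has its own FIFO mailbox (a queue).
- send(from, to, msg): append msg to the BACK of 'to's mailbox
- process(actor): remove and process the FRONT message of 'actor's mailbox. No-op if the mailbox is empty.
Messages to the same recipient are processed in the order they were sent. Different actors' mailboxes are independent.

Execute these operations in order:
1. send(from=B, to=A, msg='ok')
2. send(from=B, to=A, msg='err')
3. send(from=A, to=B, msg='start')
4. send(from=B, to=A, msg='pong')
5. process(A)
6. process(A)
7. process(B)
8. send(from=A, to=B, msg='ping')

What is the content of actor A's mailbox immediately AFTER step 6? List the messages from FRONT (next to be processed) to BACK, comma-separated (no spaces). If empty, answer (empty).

After 1 (send(from=B, to=A, msg='ok')): A:[ok] B:[]
After 2 (send(from=B, to=A, msg='err')): A:[ok,err] B:[]
After 3 (send(from=A, to=B, msg='start')): A:[ok,err] B:[start]
After 4 (send(from=B, to=A, msg='pong')): A:[ok,err,pong] B:[start]
After 5 (process(A)): A:[err,pong] B:[start]
After 6 (process(A)): A:[pong] B:[start]

pong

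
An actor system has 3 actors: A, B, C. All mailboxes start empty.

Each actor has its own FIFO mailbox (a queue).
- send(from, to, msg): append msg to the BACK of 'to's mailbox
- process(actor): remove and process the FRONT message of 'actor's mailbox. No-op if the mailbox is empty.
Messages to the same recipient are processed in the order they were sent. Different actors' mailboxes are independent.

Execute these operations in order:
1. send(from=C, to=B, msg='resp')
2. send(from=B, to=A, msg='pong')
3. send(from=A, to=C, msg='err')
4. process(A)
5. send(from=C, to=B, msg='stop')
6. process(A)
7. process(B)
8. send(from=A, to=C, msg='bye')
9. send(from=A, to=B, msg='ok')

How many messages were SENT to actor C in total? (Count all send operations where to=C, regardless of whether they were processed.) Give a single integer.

Answer: 2

Derivation:
After 1 (send(from=C, to=B, msg='resp')): A:[] B:[resp] C:[]
After 2 (send(from=B, to=A, msg='pong')): A:[pong] B:[resp] C:[]
After 3 (send(from=A, to=C, msg='err')): A:[pong] B:[resp] C:[err]
After 4 (process(A)): A:[] B:[resp] C:[err]
After 5 (send(from=C, to=B, msg='stop')): A:[] B:[resp,stop] C:[err]
After 6 (process(A)): A:[] B:[resp,stop] C:[err]
After 7 (process(B)): A:[] B:[stop] C:[err]
After 8 (send(from=A, to=C, msg='bye')): A:[] B:[stop] C:[err,bye]
After 9 (send(from=A, to=B, msg='ok')): A:[] B:[stop,ok] C:[err,bye]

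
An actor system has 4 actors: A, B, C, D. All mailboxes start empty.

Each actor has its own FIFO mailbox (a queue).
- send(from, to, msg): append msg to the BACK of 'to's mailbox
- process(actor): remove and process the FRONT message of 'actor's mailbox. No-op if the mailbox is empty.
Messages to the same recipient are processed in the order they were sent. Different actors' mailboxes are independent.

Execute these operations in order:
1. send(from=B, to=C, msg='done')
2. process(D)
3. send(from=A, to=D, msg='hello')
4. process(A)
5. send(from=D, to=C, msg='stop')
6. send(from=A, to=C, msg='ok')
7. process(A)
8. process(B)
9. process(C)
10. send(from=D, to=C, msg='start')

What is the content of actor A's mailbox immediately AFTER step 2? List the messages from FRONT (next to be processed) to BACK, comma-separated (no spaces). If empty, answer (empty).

After 1 (send(from=B, to=C, msg='done')): A:[] B:[] C:[done] D:[]
After 2 (process(D)): A:[] B:[] C:[done] D:[]

(empty)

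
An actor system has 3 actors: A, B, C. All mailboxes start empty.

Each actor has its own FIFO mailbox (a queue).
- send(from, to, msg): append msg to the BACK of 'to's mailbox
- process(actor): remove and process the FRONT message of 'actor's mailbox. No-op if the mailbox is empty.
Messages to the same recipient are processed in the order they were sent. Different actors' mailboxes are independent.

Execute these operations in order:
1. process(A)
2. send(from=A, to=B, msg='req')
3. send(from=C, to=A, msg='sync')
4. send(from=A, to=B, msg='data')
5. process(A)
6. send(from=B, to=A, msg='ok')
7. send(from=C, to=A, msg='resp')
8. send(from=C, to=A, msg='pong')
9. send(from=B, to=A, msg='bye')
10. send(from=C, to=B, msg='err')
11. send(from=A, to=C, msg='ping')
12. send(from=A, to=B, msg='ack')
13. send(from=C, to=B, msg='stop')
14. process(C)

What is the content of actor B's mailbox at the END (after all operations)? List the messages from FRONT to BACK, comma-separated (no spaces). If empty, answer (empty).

After 1 (process(A)): A:[] B:[] C:[]
After 2 (send(from=A, to=B, msg='req')): A:[] B:[req] C:[]
After 3 (send(from=C, to=A, msg='sync')): A:[sync] B:[req] C:[]
After 4 (send(from=A, to=B, msg='data')): A:[sync] B:[req,data] C:[]
After 5 (process(A)): A:[] B:[req,data] C:[]
After 6 (send(from=B, to=A, msg='ok')): A:[ok] B:[req,data] C:[]
After 7 (send(from=C, to=A, msg='resp')): A:[ok,resp] B:[req,data] C:[]
After 8 (send(from=C, to=A, msg='pong')): A:[ok,resp,pong] B:[req,data] C:[]
After 9 (send(from=B, to=A, msg='bye')): A:[ok,resp,pong,bye] B:[req,data] C:[]
After 10 (send(from=C, to=B, msg='err')): A:[ok,resp,pong,bye] B:[req,data,err] C:[]
After 11 (send(from=A, to=C, msg='ping')): A:[ok,resp,pong,bye] B:[req,data,err] C:[ping]
After 12 (send(from=A, to=B, msg='ack')): A:[ok,resp,pong,bye] B:[req,data,err,ack] C:[ping]
After 13 (send(from=C, to=B, msg='stop')): A:[ok,resp,pong,bye] B:[req,data,err,ack,stop] C:[ping]
After 14 (process(C)): A:[ok,resp,pong,bye] B:[req,data,err,ack,stop] C:[]

Answer: req,data,err,ack,stop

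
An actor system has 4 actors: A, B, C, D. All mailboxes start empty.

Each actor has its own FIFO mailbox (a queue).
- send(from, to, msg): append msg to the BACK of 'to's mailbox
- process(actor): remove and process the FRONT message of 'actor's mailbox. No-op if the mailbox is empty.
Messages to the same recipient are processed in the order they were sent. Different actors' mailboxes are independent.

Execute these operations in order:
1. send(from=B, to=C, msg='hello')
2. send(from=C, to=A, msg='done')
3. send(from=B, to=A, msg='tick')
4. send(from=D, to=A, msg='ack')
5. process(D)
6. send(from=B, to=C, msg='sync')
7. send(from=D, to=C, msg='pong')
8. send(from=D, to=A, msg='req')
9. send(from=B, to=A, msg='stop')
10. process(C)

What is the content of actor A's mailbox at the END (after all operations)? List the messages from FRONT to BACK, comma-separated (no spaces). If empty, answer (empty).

Answer: done,tick,ack,req,stop

Derivation:
After 1 (send(from=B, to=C, msg='hello')): A:[] B:[] C:[hello] D:[]
After 2 (send(from=C, to=A, msg='done')): A:[done] B:[] C:[hello] D:[]
After 3 (send(from=B, to=A, msg='tick')): A:[done,tick] B:[] C:[hello] D:[]
After 4 (send(from=D, to=A, msg='ack')): A:[done,tick,ack] B:[] C:[hello] D:[]
After 5 (process(D)): A:[done,tick,ack] B:[] C:[hello] D:[]
After 6 (send(from=B, to=C, msg='sync')): A:[done,tick,ack] B:[] C:[hello,sync] D:[]
After 7 (send(from=D, to=C, msg='pong')): A:[done,tick,ack] B:[] C:[hello,sync,pong] D:[]
After 8 (send(from=D, to=A, msg='req')): A:[done,tick,ack,req] B:[] C:[hello,sync,pong] D:[]
After 9 (send(from=B, to=A, msg='stop')): A:[done,tick,ack,req,stop] B:[] C:[hello,sync,pong] D:[]
After 10 (process(C)): A:[done,tick,ack,req,stop] B:[] C:[sync,pong] D:[]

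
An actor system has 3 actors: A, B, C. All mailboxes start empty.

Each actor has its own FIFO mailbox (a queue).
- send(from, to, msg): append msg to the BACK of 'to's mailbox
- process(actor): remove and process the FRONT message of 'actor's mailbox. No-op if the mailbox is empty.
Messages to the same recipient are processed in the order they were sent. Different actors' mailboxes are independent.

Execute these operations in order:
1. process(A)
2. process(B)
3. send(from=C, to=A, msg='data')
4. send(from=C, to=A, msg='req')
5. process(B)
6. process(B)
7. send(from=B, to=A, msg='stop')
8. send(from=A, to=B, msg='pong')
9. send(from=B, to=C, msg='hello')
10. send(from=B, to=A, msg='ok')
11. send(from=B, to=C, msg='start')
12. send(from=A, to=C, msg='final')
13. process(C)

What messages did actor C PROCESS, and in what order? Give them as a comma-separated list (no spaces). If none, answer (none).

Answer: hello

Derivation:
After 1 (process(A)): A:[] B:[] C:[]
After 2 (process(B)): A:[] B:[] C:[]
After 3 (send(from=C, to=A, msg='data')): A:[data] B:[] C:[]
After 4 (send(from=C, to=A, msg='req')): A:[data,req] B:[] C:[]
After 5 (process(B)): A:[data,req] B:[] C:[]
After 6 (process(B)): A:[data,req] B:[] C:[]
After 7 (send(from=B, to=A, msg='stop')): A:[data,req,stop] B:[] C:[]
After 8 (send(from=A, to=B, msg='pong')): A:[data,req,stop] B:[pong] C:[]
After 9 (send(from=B, to=C, msg='hello')): A:[data,req,stop] B:[pong] C:[hello]
After 10 (send(from=B, to=A, msg='ok')): A:[data,req,stop,ok] B:[pong] C:[hello]
After 11 (send(from=B, to=C, msg='start')): A:[data,req,stop,ok] B:[pong] C:[hello,start]
After 12 (send(from=A, to=C, msg='final')): A:[data,req,stop,ok] B:[pong] C:[hello,start,final]
After 13 (process(C)): A:[data,req,stop,ok] B:[pong] C:[start,final]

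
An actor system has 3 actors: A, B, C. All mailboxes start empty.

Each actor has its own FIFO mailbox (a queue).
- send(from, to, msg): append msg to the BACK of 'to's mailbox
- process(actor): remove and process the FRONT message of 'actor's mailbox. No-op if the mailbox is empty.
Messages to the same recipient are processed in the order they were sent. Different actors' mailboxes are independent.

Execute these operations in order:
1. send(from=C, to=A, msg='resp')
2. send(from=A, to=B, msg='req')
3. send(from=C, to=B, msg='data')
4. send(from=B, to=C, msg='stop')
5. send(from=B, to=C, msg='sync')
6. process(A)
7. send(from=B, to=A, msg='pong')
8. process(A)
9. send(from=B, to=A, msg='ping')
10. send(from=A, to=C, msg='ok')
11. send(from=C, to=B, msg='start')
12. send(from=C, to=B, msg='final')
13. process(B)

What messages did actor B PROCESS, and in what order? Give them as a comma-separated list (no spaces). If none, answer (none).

After 1 (send(from=C, to=A, msg='resp')): A:[resp] B:[] C:[]
After 2 (send(from=A, to=B, msg='req')): A:[resp] B:[req] C:[]
After 3 (send(from=C, to=B, msg='data')): A:[resp] B:[req,data] C:[]
After 4 (send(from=B, to=C, msg='stop')): A:[resp] B:[req,data] C:[stop]
After 5 (send(from=B, to=C, msg='sync')): A:[resp] B:[req,data] C:[stop,sync]
After 6 (process(A)): A:[] B:[req,data] C:[stop,sync]
After 7 (send(from=B, to=A, msg='pong')): A:[pong] B:[req,data] C:[stop,sync]
After 8 (process(A)): A:[] B:[req,data] C:[stop,sync]
After 9 (send(from=B, to=A, msg='ping')): A:[ping] B:[req,data] C:[stop,sync]
After 10 (send(from=A, to=C, msg='ok')): A:[ping] B:[req,data] C:[stop,sync,ok]
After 11 (send(from=C, to=B, msg='start')): A:[ping] B:[req,data,start] C:[stop,sync,ok]
After 12 (send(from=C, to=B, msg='final')): A:[ping] B:[req,data,start,final] C:[stop,sync,ok]
After 13 (process(B)): A:[ping] B:[data,start,final] C:[stop,sync,ok]

Answer: req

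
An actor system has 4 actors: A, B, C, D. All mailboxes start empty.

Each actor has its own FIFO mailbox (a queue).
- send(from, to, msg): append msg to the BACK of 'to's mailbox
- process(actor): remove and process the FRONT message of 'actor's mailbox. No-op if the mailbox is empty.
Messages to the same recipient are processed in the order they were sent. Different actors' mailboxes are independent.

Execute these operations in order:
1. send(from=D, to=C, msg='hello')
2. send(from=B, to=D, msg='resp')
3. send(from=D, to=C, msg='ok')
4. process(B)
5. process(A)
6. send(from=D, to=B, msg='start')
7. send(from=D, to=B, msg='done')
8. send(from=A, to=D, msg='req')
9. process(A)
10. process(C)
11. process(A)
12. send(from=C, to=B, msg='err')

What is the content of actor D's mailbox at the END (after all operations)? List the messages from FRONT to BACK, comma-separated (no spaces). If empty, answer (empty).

Answer: resp,req

Derivation:
After 1 (send(from=D, to=C, msg='hello')): A:[] B:[] C:[hello] D:[]
After 2 (send(from=B, to=D, msg='resp')): A:[] B:[] C:[hello] D:[resp]
After 3 (send(from=D, to=C, msg='ok')): A:[] B:[] C:[hello,ok] D:[resp]
After 4 (process(B)): A:[] B:[] C:[hello,ok] D:[resp]
After 5 (process(A)): A:[] B:[] C:[hello,ok] D:[resp]
After 6 (send(from=D, to=B, msg='start')): A:[] B:[start] C:[hello,ok] D:[resp]
After 7 (send(from=D, to=B, msg='done')): A:[] B:[start,done] C:[hello,ok] D:[resp]
After 8 (send(from=A, to=D, msg='req')): A:[] B:[start,done] C:[hello,ok] D:[resp,req]
After 9 (process(A)): A:[] B:[start,done] C:[hello,ok] D:[resp,req]
After 10 (process(C)): A:[] B:[start,done] C:[ok] D:[resp,req]
After 11 (process(A)): A:[] B:[start,done] C:[ok] D:[resp,req]
After 12 (send(from=C, to=B, msg='err')): A:[] B:[start,done,err] C:[ok] D:[resp,req]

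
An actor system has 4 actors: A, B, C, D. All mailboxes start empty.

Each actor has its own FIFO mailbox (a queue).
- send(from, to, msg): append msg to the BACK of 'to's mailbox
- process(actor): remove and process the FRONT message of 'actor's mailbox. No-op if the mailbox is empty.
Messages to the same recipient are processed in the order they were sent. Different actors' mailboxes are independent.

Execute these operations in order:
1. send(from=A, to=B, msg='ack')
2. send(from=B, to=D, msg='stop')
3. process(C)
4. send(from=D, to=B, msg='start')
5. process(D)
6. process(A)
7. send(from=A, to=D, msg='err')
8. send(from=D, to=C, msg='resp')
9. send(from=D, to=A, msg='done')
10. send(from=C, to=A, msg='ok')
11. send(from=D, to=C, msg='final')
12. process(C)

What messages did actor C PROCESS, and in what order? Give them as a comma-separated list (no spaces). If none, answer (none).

After 1 (send(from=A, to=B, msg='ack')): A:[] B:[ack] C:[] D:[]
After 2 (send(from=B, to=D, msg='stop')): A:[] B:[ack] C:[] D:[stop]
After 3 (process(C)): A:[] B:[ack] C:[] D:[stop]
After 4 (send(from=D, to=B, msg='start')): A:[] B:[ack,start] C:[] D:[stop]
After 5 (process(D)): A:[] B:[ack,start] C:[] D:[]
After 6 (process(A)): A:[] B:[ack,start] C:[] D:[]
After 7 (send(from=A, to=D, msg='err')): A:[] B:[ack,start] C:[] D:[err]
After 8 (send(from=D, to=C, msg='resp')): A:[] B:[ack,start] C:[resp] D:[err]
After 9 (send(from=D, to=A, msg='done')): A:[done] B:[ack,start] C:[resp] D:[err]
After 10 (send(from=C, to=A, msg='ok')): A:[done,ok] B:[ack,start] C:[resp] D:[err]
After 11 (send(from=D, to=C, msg='final')): A:[done,ok] B:[ack,start] C:[resp,final] D:[err]
After 12 (process(C)): A:[done,ok] B:[ack,start] C:[final] D:[err]

Answer: resp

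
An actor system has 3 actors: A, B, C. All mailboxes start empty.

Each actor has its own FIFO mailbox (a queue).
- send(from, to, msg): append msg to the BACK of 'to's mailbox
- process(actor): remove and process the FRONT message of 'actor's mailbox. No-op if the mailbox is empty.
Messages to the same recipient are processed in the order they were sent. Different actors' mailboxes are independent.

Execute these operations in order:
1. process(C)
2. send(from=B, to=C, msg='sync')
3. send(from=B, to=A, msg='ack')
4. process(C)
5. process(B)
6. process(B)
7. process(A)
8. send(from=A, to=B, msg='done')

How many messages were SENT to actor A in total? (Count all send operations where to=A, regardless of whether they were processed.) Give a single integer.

Answer: 1

Derivation:
After 1 (process(C)): A:[] B:[] C:[]
After 2 (send(from=B, to=C, msg='sync')): A:[] B:[] C:[sync]
After 3 (send(from=B, to=A, msg='ack')): A:[ack] B:[] C:[sync]
After 4 (process(C)): A:[ack] B:[] C:[]
After 5 (process(B)): A:[ack] B:[] C:[]
After 6 (process(B)): A:[ack] B:[] C:[]
After 7 (process(A)): A:[] B:[] C:[]
After 8 (send(from=A, to=B, msg='done')): A:[] B:[done] C:[]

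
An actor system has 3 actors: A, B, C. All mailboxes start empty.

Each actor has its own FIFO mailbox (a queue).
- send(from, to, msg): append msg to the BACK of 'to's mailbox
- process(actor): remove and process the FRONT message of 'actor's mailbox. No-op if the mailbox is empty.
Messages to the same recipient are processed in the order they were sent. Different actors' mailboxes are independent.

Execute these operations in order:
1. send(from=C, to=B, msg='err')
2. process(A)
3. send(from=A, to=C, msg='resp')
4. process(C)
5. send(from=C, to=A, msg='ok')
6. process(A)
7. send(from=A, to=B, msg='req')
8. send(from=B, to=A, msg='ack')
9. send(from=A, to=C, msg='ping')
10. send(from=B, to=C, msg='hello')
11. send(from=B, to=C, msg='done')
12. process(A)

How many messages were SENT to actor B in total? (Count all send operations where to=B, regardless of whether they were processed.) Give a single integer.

After 1 (send(from=C, to=B, msg='err')): A:[] B:[err] C:[]
After 2 (process(A)): A:[] B:[err] C:[]
After 3 (send(from=A, to=C, msg='resp')): A:[] B:[err] C:[resp]
After 4 (process(C)): A:[] B:[err] C:[]
After 5 (send(from=C, to=A, msg='ok')): A:[ok] B:[err] C:[]
After 6 (process(A)): A:[] B:[err] C:[]
After 7 (send(from=A, to=B, msg='req')): A:[] B:[err,req] C:[]
After 8 (send(from=B, to=A, msg='ack')): A:[ack] B:[err,req] C:[]
After 9 (send(from=A, to=C, msg='ping')): A:[ack] B:[err,req] C:[ping]
After 10 (send(from=B, to=C, msg='hello')): A:[ack] B:[err,req] C:[ping,hello]
After 11 (send(from=B, to=C, msg='done')): A:[ack] B:[err,req] C:[ping,hello,done]
After 12 (process(A)): A:[] B:[err,req] C:[ping,hello,done]

Answer: 2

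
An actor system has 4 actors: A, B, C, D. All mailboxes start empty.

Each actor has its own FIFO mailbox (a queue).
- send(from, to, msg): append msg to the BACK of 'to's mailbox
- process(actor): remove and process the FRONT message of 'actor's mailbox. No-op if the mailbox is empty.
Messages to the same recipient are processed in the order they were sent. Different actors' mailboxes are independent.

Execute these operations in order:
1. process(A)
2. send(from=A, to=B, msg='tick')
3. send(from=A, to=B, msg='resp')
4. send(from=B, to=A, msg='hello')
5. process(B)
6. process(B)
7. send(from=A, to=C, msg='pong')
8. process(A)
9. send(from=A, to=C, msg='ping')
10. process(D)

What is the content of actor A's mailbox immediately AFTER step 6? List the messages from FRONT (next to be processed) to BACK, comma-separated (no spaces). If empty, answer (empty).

After 1 (process(A)): A:[] B:[] C:[] D:[]
After 2 (send(from=A, to=B, msg='tick')): A:[] B:[tick] C:[] D:[]
After 3 (send(from=A, to=B, msg='resp')): A:[] B:[tick,resp] C:[] D:[]
After 4 (send(from=B, to=A, msg='hello')): A:[hello] B:[tick,resp] C:[] D:[]
After 5 (process(B)): A:[hello] B:[resp] C:[] D:[]
After 6 (process(B)): A:[hello] B:[] C:[] D:[]

hello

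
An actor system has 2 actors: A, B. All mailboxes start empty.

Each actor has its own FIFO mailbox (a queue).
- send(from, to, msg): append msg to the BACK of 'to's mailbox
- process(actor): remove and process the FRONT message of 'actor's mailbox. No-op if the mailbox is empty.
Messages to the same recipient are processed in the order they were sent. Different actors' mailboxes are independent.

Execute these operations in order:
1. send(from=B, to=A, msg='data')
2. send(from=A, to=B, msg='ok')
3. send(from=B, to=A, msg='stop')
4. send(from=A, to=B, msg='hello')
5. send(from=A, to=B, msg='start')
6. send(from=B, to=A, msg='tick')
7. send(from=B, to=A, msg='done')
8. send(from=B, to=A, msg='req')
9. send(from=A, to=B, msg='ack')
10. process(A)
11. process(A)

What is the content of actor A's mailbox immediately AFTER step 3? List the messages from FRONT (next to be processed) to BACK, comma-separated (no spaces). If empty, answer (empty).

After 1 (send(from=B, to=A, msg='data')): A:[data] B:[]
After 2 (send(from=A, to=B, msg='ok')): A:[data] B:[ok]
After 3 (send(from=B, to=A, msg='stop')): A:[data,stop] B:[ok]

data,stop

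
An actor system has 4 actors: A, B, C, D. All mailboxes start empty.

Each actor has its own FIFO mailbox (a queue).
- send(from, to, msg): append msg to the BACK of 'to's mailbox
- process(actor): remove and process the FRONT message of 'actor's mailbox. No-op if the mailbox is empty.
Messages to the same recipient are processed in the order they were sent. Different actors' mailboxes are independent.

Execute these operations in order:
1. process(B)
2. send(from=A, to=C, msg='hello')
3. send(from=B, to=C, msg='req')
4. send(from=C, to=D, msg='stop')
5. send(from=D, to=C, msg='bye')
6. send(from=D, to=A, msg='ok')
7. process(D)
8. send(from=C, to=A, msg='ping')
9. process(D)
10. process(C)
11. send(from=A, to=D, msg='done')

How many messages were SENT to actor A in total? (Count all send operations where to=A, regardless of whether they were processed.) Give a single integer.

Answer: 2

Derivation:
After 1 (process(B)): A:[] B:[] C:[] D:[]
After 2 (send(from=A, to=C, msg='hello')): A:[] B:[] C:[hello] D:[]
After 3 (send(from=B, to=C, msg='req')): A:[] B:[] C:[hello,req] D:[]
After 4 (send(from=C, to=D, msg='stop')): A:[] B:[] C:[hello,req] D:[stop]
After 5 (send(from=D, to=C, msg='bye')): A:[] B:[] C:[hello,req,bye] D:[stop]
After 6 (send(from=D, to=A, msg='ok')): A:[ok] B:[] C:[hello,req,bye] D:[stop]
After 7 (process(D)): A:[ok] B:[] C:[hello,req,bye] D:[]
After 8 (send(from=C, to=A, msg='ping')): A:[ok,ping] B:[] C:[hello,req,bye] D:[]
After 9 (process(D)): A:[ok,ping] B:[] C:[hello,req,bye] D:[]
After 10 (process(C)): A:[ok,ping] B:[] C:[req,bye] D:[]
After 11 (send(from=A, to=D, msg='done')): A:[ok,ping] B:[] C:[req,bye] D:[done]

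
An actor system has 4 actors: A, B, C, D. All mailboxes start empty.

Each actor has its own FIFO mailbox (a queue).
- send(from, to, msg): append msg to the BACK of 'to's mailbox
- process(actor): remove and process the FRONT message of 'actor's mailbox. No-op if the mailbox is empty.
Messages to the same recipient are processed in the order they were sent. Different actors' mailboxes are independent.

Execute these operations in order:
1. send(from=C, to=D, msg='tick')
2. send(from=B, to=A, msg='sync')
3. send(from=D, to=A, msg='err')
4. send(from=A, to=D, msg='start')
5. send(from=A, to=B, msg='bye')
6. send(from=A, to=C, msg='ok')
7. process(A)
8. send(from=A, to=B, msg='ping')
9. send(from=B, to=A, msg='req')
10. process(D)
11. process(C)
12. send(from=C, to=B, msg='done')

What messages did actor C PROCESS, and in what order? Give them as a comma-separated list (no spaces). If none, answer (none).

Answer: ok

Derivation:
After 1 (send(from=C, to=D, msg='tick')): A:[] B:[] C:[] D:[tick]
After 2 (send(from=B, to=A, msg='sync')): A:[sync] B:[] C:[] D:[tick]
After 3 (send(from=D, to=A, msg='err')): A:[sync,err] B:[] C:[] D:[tick]
After 4 (send(from=A, to=D, msg='start')): A:[sync,err] B:[] C:[] D:[tick,start]
After 5 (send(from=A, to=B, msg='bye')): A:[sync,err] B:[bye] C:[] D:[tick,start]
After 6 (send(from=A, to=C, msg='ok')): A:[sync,err] B:[bye] C:[ok] D:[tick,start]
After 7 (process(A)): A:[err] B:[bye] C:[ok] D:[tick,start]
After 8 (send(from=A, to=B, msg='ping')): A:[err] B:[bye,ping] C:[ok] D:[tick,start]
After 9 (send(from=B, to=A, msg='req')): A:[err,req] B:[bye,ping] C:[ok] D:[tick,start]
After 10 (process(D)): A:[err,req] B:[bye,ping] C:[ok] D:[start]
After 11 (process(C)): A:[err,req] B:[bye,ping] C:[] D:[start]
After 12 (send(from=C, to=B, msg='done')): A:[err,req] B:[bye,ping,done] C:[] D:[start]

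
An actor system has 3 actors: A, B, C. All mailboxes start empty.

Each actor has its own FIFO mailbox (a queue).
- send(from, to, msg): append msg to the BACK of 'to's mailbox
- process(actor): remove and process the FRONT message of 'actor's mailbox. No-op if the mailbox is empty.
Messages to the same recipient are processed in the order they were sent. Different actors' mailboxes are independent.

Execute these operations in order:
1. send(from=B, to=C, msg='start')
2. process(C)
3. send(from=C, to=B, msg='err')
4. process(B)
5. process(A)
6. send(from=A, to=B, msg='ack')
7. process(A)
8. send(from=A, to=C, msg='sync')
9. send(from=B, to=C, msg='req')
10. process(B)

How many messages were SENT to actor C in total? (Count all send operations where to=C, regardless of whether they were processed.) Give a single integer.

Answer: 3

Derivation:
After 1 (send(from=B, to=C, msg='start')): A:[] B:[] C:[start]
After 2 (process(C)): A:[] B:[] C:[]
After 3 (send(from=C, to=B, msg='err')): A:[] B:[err] C:[]
After 4 (process(B)): A:[] B:[] C:[]
After 5 (process(A)): A:[] B:[] C:[]
After 6 (send(from=A, to=B, msg='ack')): A:[] B:[ack] C:[]
After 7 (process(A)): A:[] B:[ack] C:[]
After 8 (send(from=A, to=C, msg='sync')): A:[] B:[ack] C:[sync]
After 9 (send(from=B, to=C, msg='req')): A:[] B:[ack] C:[sync,req]
After 10 (process(B)): A:[] B:[] C:[sync,req]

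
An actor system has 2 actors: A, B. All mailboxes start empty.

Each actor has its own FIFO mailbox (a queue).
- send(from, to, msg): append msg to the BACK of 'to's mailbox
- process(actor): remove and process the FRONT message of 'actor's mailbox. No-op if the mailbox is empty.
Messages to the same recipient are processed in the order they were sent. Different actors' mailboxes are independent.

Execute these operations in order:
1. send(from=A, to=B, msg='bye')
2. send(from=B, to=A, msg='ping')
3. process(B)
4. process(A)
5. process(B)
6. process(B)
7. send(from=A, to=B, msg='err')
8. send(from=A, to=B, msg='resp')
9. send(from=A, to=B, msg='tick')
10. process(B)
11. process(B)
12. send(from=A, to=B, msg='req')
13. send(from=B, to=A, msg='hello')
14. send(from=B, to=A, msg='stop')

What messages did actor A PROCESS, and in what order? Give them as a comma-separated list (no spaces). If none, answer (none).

After 1 (send(from=A, to=B, msg='bye')): A:[] B:[bye]
After 2 (send(from=B, to=A, msg='ping')): A:[ping] B:[bye]
After 3 (process(B)): A:[ping] B:[]
After 4 (process(A)): A:[] B:[]
After 5 (process(B)): A:[] B:[]
After 6 (process(B)): A:[] B:[]
After 7 (send(from=A, to=B, msg='err')): A:[] B:[err]
After 8 (send(from=A, to=B, msg='resp')): A:[] B:[err,resp]
After 9 (send(from=A, to=B, msg='tick')): A:[] B:[err,resp,tick]
After 10 (process(B)): A:[] B:[resp,tick]
After 11 (process(B)): A:[] B:[tick]
After 12 (send(from=A, to=B, msg='req')): A:[] B:[tick,req]
After 13 (send(from=B, to=A, msg='hello')): A:[hello] B:[tick,req]
After 14 (send(from=B, to=A, msg='stop')): A:[hello,stop] B:[tick,req]

Answer: ping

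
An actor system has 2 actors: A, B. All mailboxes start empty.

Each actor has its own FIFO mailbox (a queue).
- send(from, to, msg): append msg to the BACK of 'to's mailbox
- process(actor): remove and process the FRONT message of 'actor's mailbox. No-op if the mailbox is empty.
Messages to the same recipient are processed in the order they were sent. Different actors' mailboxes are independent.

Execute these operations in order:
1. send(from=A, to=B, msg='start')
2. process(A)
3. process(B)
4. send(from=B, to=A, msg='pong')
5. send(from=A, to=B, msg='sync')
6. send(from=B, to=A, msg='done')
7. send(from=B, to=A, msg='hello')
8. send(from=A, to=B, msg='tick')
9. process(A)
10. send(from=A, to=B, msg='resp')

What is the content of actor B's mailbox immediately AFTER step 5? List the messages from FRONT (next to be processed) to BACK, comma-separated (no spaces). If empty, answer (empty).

After 1 (send(from=A, to=B, msg='start')): A:[] B:[start]
After 2 (process(A)): A:[] B:[start]
After 3 (process(B)): A:[] B:[]
After 4 (send(from=B, to=A, msg='pong')): A:[pong] B:[]
After 5 (send(from=A, to=B, msg='sync')): A:[pong] B:[sync]

sync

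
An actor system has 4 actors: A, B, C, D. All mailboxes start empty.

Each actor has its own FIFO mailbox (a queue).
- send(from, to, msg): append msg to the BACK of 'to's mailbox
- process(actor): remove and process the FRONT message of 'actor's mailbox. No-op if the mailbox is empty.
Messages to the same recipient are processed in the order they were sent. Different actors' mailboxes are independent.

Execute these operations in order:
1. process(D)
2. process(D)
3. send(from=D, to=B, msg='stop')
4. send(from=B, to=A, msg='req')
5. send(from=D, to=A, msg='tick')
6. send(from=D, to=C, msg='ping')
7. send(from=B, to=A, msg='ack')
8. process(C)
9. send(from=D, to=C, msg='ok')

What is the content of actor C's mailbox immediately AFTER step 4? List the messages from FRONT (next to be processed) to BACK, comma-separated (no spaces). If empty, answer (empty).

After 1 (process(D)): A:[] B:[] C:[] D:[]
After 2 (process(D)): A:[] B:[] C:[] D:[]
After 3 (send(from=D, to=B, msg='stop')): A:[] B:[stop] C:[] D:[]
After 4 (send(from=B, to=A, msg='req')): A:[req] B:[stop] C:[] D:[]

(empty)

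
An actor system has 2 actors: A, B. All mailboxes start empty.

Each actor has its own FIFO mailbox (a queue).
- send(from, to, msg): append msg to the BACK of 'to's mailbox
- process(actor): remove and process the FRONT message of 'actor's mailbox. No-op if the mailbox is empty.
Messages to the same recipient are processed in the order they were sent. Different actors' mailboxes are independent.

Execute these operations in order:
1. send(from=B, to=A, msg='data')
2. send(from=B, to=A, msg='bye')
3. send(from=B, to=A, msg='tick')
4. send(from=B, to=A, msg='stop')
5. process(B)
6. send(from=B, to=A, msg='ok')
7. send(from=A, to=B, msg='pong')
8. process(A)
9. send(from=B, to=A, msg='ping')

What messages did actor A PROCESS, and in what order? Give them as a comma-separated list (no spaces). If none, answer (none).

After 1 (send(from=B, to=A, msg='data')): A:[data] B:[]
After 2 (send(from=B, to=A, msg='bye')): A:[data,bye] B:[]
After 3 (send(from=B, to=A, msg='tick')): A:[data,bye,tick] B:[]
After 4 (send(from=B, to=A, msg='stop')): A:[data,bye,tick,stop] B:[]
After 5 (process(B)): A:[data,bye,tick,stop] B:[]
After 6 (send(from=B, to=A, msg='ok')): A:[data,bye,tick,stop,ok] B:[]
After 7 (send(from=A, to=B, msg='pong')): A:[data,bye,tick,stop,ok] B:[pong]
After 8 (process(A)): A:[bye,tick,stop,ok] B:[pong]
After 9 (send(from=B, to=A, msg='ping')): A:[bye,tick,stop,ok,ping] B:[pong]

Answer: data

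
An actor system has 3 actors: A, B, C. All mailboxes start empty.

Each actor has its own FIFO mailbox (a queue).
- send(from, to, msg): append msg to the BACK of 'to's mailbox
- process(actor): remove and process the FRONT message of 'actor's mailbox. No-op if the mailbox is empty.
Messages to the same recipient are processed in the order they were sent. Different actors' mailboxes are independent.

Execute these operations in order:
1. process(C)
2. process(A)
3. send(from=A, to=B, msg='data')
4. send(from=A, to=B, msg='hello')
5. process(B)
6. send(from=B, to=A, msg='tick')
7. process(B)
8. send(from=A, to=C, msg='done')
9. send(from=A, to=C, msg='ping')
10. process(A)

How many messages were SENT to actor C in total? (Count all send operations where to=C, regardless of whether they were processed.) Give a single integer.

Answer: 2

Derivation:
After 1 (process(C)): A:[] B:[] C:[]
After 2 (process(A)): A:[] B:[] C:[]
After 3 (send(from=A, to=B, msg='data')): A:[] B:[data] C:[]
After 4 (send(from=A, to=B, msg='hello')): A:[] B:[data,hello] C:[]
After 5 (process(B)): A:[] B:[hello] C:[]
After 6 (send(from=B, to=A, msg='tick')): A:[tick] B:[hello] C:[]
After 7 (process(B)): A:[tick] B:[] C:[]
After 8 (send(from=A, to=C, msg='done')): A:[tick] B:[] C:[done]
After 9 (send(from=A, to=C, msg='ping')): A:[tick] B:[] C:[done,ping]
After 10 (process(A)): A:[] B:[] C:[done,ping]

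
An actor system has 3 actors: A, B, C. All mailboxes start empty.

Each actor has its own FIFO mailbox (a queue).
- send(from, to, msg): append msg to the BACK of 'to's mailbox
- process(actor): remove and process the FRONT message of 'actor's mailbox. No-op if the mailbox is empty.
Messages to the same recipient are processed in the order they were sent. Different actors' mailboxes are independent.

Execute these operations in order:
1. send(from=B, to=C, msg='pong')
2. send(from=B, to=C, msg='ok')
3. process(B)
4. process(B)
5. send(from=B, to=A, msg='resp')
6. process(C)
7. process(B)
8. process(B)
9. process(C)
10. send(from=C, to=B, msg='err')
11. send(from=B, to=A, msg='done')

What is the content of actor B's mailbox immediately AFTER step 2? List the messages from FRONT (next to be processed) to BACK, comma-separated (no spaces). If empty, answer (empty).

After 1 (send(from=B, to=C, msg='pong')): A:[] B:[] C:[pong]
After 2 (send(from=B, to=C, msg='ok')): A:[] B:[] C:[pong,ok]

(empty)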